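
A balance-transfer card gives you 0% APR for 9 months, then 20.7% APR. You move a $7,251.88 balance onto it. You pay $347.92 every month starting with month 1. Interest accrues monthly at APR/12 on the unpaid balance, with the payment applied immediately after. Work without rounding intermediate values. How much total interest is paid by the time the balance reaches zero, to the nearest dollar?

$529

Promo months 1–9 at r₀ = 0%/12 = 0; months 10+ at r₁ = 20.7%/12 = 0.01725.
After month 9 (no interest yet): B = $7,251.88 − 9·$347.92 = $4,120.60.
Then at r₁ with $347.92/mo: n₂ = −ln(1 − r₁·B/P)/ln(1+r₁) ≈ 13.36 → 14 more payments.
Total paid = 22·$347.92 + $126.74 = $7,780.98; interest = $7,780.98 − $7,251.88 = $529.10.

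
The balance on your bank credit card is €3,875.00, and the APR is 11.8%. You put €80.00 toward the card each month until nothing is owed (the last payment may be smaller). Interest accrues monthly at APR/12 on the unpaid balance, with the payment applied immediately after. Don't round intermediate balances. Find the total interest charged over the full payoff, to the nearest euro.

€1,413

Monthly rate r = 11.8%/12 = 0.983333% = 0.00983333.
Payoff takes n = ⌈−ln(1 − rB₀/P)/ln(1+r)⌉ = ⌈66.103⌉ = 67 payments; the last is €8.30.
Total paid = 66·€80.00 + €8.30 = €5,288.30.
Total interest = total paid − principal = €5,288.30 − €3,875.00 = €1,413.30.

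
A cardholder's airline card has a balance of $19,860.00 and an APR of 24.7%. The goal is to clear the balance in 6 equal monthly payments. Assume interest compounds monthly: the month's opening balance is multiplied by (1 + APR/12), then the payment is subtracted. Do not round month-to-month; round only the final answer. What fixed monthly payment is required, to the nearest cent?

$3,552.51

Monthly rate r = 24.7%/12 = 2.05833% = 0.0205833.
Level-payment amortization: P = B₀·r / (1 − (1+r)^(−n)) = 19860.00·0.0205833 / (1 − 1.02058^(−6)).
Denominator 1 − (1+r)^(−6) = 0.115069489.
P = 408.785 / 0.115069489 ≈ 3552.51.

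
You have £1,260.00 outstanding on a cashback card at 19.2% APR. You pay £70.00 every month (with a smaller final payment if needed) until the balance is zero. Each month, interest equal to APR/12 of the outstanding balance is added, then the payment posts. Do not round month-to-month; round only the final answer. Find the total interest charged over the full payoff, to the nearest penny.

Monthly rate r = 19.2%/12 = 1.6% = 0.016.
Payoff takes n = ⌈−ln(1 − rB₀/P)/ln(1+r)⌉ = ⌈21.399⌉ = 22 payments; the last is £28.08.
Total paid = 21·£70.00 + £28.08 = £1,498.08.
Total interest = total paid − principal = £1,498.08 − £1,260.00 = £238.08.

£238.08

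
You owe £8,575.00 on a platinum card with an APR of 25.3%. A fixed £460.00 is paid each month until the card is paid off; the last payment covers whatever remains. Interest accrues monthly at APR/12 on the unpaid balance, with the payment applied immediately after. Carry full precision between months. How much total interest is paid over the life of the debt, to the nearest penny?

£2,432.71

Monthly rate r = 25.3%/12 = 2.10833% = 0.0210833.
Payoff takes n = ⌈−ln(1 − rB₀/P)/ln(1+r)⌉ = ⌈23.929⌉ = 24 payments; the last is £427.71.
Total paid = 23·£460.00 + £427.71 = £11,007.71.
Total interest = total paid − principal = £11,007.71 − £8,575.00 = £2,432.71.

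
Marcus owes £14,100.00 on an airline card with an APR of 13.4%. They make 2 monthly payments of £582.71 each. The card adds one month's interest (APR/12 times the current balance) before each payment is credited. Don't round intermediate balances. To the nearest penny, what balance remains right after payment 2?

£13,244.73

Monthly rate r = 13.4%/12 = 1.11667% = 0.0111667.
Each month: B ← B·(1+r) − £582.71.
Month 1: interest £157.45; balance after payment £13,674.74.
Month 2: interest £152.70; balance after payment £13,244.73.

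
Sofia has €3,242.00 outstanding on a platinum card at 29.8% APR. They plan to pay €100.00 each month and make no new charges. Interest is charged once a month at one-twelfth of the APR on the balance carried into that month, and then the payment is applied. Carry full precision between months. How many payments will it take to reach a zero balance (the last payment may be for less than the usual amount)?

67 months

Monthly rate r = 29.8%/12 = 2.48333% = 0.0248333.
Recurrence: B ← B·(1+r) − €100.00.
Month 1: interest €80.51; balance after payment €3,222.51.
Month 2: interest €80.03; balance after payment €3,202.54.
Closed form: n = −ln(1 − rB₀/P)/ln(1+r) = −ln(0.1949)/ln(1.02483) ≈ 66.663, so the balance reaches zero during payment 67.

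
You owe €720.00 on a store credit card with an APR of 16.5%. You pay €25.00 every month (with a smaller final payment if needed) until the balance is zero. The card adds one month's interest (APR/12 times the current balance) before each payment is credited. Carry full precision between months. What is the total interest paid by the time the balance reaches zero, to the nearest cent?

€202.99

Monthly rate r = 16.5%/12 = 1.375% = 0.01375.
Payoff takes n = ⌈−ln(1 − rB₀/P)/ln(1+r)⌉ = ⌈36.919⌉ = 37 payments; the last is €22.99.
Total paid = 36·€25.00 + €22.99 = €922.99.
Total interest = total paid − principal = €922.99 − €720.00 = €202.99.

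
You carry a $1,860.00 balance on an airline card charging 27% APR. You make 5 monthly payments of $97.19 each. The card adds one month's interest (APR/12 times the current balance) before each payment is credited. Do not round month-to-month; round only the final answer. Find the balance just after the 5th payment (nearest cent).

$1,570.57

Monthly rate r = 27%/12 = 2.25% = 0.0225.
Each month: B ← B·(1+r) − $97.19.
Month 1: interest $41.85; balance after payment $1,804.66.
Month 2: interest $40.60; balance after payment $1,748.07.
Month 3: interest $39.33; balance after payment $1,690.22.
Month 4: interest $38.03; balance after payment $1,631.06.
Month 5: interest $36.70; balance after payment $1,570.57.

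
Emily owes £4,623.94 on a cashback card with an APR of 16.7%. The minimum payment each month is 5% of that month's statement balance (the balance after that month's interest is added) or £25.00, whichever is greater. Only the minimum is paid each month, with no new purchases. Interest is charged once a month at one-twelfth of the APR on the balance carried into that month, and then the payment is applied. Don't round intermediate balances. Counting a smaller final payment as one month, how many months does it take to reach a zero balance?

83 months

Monthly rate r = 16.7%/12 = 1.39167% = 0.0139167.
While 5% of the post-interest balance exceeds £25.00, each month B ← (B·(1+r))·(1 − 0.05), i.e. B shrinks by the factor (1+r)·0.95 = 0.96322.
This holds for months 1–60. Entering month 61 the balance is £488.16; 5% of the post-interest balance is now below £25.00, so the flat £25.00 minimum applies from here.
From month 61 a fixed £25.00 at rate r clears £488.16 in 23 more payments. Total: 60 + 23 = 83 months.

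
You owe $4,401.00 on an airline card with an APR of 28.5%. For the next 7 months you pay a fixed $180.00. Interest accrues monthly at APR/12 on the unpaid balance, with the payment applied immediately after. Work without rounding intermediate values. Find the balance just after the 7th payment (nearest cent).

Monthly rate r = 28.5%/12 = 2.375% = 0.02375.
Each month: B ← B·(1+r) − $180.00.
Month 1: interest $104.52; balance after payment $4,325.52.
Month 2: interest $102.73; balance after payment $4,248.25.
Month 3: interest $100.90; balance after payment $4,169.15.
Month 4: interest $99.02; balance after payment $4,088.17.
Month 5: interest $97.09; balance after payment $4,005.26.
Month 6: interest $95.12; balance after payment $3,920.39.
Month 7: interest $93.11; balance after payment $3,833.50.

$3,833.50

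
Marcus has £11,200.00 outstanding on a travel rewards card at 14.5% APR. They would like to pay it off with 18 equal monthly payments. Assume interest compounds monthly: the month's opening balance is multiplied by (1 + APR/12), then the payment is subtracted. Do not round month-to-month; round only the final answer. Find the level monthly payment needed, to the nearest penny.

Monthly rate r = 14.5%/12 = 1.20833% = 0.0120833.
Level-payment amortization: P = B₀·r / (1 − (1+r)^(−n)) = 11200.00·0.0120833 / (1 − 1.01208^(−18)).
Denominator 1 − (1+r)^(−18) = 0.194422952.
P = 135.333 / 0.194422952 ≈ 696.08.

£696.08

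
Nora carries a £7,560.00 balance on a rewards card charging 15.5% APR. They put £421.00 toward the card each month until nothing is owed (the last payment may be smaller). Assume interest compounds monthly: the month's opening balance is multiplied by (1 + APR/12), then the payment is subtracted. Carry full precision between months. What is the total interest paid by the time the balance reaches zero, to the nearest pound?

£1,097

Monthly rate r = 15.5%/12 = 1.29167% = 0.0129167.
Payoff takes n = ⌈−ln(1 − rB₀/P)/ln(1+r)⌉ = ⌈20.562⌉ = 21 payments; the last is £237.45.
Total paid = 20·£421.00 + £237.45 = £8,657.45.
Total interest = total paid − principal = £8,657.45 − £7,560.00 = £1,097.45.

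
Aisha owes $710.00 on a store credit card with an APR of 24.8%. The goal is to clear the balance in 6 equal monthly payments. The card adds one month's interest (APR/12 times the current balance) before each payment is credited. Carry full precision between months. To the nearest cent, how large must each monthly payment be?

Monthly rate r = 24.8%/12 = 2.06667% = 0.0206667.
Level-payment amortization: P = B₀·r / (1 − (1+r)^(−n)) = 710.00·0.0206667 / (1 − 1.02067^(−6)).
Denominator 1 − (1+r)^(−6) = 0.115502906.
P = 14.6733 / 0.115502906 ≈ 127.04.

$127.04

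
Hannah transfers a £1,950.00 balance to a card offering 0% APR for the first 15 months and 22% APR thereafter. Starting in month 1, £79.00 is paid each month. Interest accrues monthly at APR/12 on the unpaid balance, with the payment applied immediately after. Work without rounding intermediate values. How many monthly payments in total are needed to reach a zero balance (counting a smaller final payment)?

Promo months 1–15 at r₀ = 0%/12 = 0; months 16+ at r₁ = 22%/12 = 0.0183333.
After month 15 (no interest yet): B = £1,950.00 − 15·£79.00 = £765.00.
Then at r₁ with £79.00/mo: n₂ = −ln(1 − r₁·B/P)/ln(1+r₁) ≈ 10.76 → 11 more payments.

26 payments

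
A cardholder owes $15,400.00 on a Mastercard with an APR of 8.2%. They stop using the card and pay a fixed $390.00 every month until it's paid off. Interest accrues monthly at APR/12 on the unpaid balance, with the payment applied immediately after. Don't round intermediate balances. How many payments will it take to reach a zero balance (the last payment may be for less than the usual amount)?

47 months

Monthly rate r = 8.2%/12 = 0.683333% = 0.00683333.
Recurrence: B ← B·(1+r) − $390.00.
Month 1: interest $105.23; balance after payment $15,115.23.
Month 2: interest $103.29; balance after payment $14,828.52.
Closed form: n = −ln(1 − rB₀/P)/ln(1+r) = −ln(0.73017)/ln(1.00683) ≈ 46.178, so the balance reaches zero during payment 47.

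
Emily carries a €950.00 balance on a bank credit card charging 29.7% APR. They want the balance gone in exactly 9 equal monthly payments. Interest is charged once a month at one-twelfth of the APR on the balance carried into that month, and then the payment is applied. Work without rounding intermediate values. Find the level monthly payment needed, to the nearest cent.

Monthly rate r = 29.7%/12 = 2.475% = 0.02475.
Level-payment amortization: P = B₀·r / (1 − (1+r)^(−n)) = 950.00·0.02475 / (1 − 1.02475^(−9)).
Denominator 1 − (1+r)^(−9) = 0.197511796.
P = 23.5125 / 0.197511796 ≈ 119.04.

€119.04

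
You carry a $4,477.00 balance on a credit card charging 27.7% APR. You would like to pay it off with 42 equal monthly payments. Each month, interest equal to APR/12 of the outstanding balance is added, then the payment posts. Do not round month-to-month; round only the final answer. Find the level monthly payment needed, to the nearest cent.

$167.62

Monthly rate r = 27.7%/12 = 2.30833% = 0.0230833.
Level-payment amortization: P = B₀·r / (1 − (1+r)^(−n)) = 4477.00·0.0230833 / (1 − 1.02308^(−42)).
Denominator 1 − (1+r)^(−42) = 0.61652453.
P = 103.344 / 0.61652453 ≈ 167.62.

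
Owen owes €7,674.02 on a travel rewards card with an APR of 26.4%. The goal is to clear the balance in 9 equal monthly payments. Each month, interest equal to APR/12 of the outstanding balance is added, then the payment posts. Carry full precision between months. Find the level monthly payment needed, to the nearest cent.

€949.18

Monthly rate r = 26.4%/12 = 2.2% = 0.022.
Level-payment amortization: P = B₀·r / (1 − (1+r)^(−n)) = 7674.02·0.022 / (1 − 1.022^(−9)).
Denominator 1 − (1+r)^(−9) = 0.177867271.
P = 168.828 / 0.177867271 ≈ 949.18.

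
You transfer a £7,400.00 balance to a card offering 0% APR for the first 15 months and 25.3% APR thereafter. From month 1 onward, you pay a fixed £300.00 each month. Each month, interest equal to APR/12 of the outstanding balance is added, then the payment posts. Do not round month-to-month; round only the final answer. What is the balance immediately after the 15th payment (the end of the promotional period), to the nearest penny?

£2,900.00

Promo months 1–15 at r₀ = 0%/12 = 0; months 16+ at r₁ = 25.3%/12 = 0.0210833.
After month 15 (no interest yet): B = £7,400.00 − 15·£300.00 = £2,900.00.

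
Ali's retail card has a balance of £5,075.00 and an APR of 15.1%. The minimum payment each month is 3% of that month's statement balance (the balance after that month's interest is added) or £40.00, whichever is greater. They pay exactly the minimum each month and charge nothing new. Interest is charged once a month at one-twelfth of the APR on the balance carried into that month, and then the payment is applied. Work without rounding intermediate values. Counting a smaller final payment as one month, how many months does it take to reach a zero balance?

Monthly rate r = 15.1%/12 = 1.25833% = 0.0125833.
While 3% of the post-interest balance exceeds £40.00, each month B ← (B·(1+r))·(1 − 0.03), i.e. B shrinks by the factor (1+r)·0.97 = 0.98221.
This holds for months 1–76. Entering month 77 the balance is £1,296.66; 3% of the post-interest balance is now below £40.00, so the flat £40.00 minimum applies from here.
From month 77 a fixed £40.00 at rate r clears £1,296.66 in 42 more payments. Total: 76 + 42 = 118 months.

118 months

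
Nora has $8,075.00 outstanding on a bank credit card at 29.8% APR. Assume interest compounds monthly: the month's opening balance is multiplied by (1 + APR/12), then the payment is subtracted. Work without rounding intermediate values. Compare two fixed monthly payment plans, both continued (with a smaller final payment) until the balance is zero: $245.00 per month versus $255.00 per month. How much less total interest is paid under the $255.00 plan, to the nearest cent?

Monthly rate r = 29.8%/12 = 2.48333% = 0.0248333.
At $245.00/mo: n = ⌈−ln(1 − rB₀/P)/ln(1+r)⌉ = 70 payments (last $139.12); total interest = total paid − $8,075.00 = $8,969.12.
At $255.00/mo: 63 payments (last $236.59); total interest $7,971.59.
Interest saved = $8,969.12 − $7,971.59 = $997.53.

$997.53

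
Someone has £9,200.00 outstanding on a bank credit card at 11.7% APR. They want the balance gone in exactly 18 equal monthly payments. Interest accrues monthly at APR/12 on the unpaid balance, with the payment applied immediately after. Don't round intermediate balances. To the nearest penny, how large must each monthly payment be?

£559.75

Monthly rate r = 11.7%/12 = 0.975% = 0.00975.
Level-payment amortization: P = B₀·r / (1 − (1+r)^(−n)) = 9200.00·0.00975 / (1 − 1.00975^(−18)).
Denominator 1 − (1+r)^(−18) = 0.160249083.
P = 89.7 / 0.160249083 ≈ 559.75.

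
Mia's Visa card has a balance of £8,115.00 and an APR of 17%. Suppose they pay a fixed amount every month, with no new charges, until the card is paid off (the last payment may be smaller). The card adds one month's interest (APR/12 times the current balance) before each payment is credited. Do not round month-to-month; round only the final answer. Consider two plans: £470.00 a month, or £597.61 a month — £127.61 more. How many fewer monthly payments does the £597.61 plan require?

Monthly rate r = 17%/12 = 1.41667% = 0.0141667.
At £470.00/mo: n = ⌈−ln(1 − rB₀/P)/ln(1+r)⌉ = 20 payments (last £442.26); total interest = total paid − £8,115.00 = £1,257.26.
At £597.61/mo: 16 payments (last £112.92); total interest £962.07.
Payments saved = 20 − 16 = 4.

4 fewer payments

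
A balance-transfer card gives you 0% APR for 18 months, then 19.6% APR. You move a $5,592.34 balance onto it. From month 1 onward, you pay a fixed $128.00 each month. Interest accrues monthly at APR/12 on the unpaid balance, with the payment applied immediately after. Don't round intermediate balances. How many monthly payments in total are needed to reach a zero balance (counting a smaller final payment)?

Promo months 1–18 at r₀ = 0%/12 = 0; months 19+ at r₁ = 19.6%/12 = 0.0163333.
After month 18 (no interest yet): B = $5,592.34 − 18·$128.00 = $3,288.34.
Then at r₁ with $128.00/mo: n₂ = −ln(1 − r₁·B/P)/ln(1+r₁) ≈ 33.58 → 34 more payments.

52 payments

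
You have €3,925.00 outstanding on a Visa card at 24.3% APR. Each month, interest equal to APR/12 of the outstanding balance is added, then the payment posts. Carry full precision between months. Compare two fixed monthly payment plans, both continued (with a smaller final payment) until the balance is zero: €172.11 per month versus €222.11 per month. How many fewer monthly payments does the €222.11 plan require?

Monthly rate r = 24.3%/12 = 2.025% = 0.02025.
At €172.11/mo: n = ⌈−ln(1 − rB₀/P)/ln(1+r)⌉ = 31 payments (last €155.57); total interest = total paid − €3,925.00 = €1,393.87.
At €222.11/mo: 23 payments (last €21.00); total interest €982.42.
Payments saved = 31 − 23 = 8.

8 fewer payments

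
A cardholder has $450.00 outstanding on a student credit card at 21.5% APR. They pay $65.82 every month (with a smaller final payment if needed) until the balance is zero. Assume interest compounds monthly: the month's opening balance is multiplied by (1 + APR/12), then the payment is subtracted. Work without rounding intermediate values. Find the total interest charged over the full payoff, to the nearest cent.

Monthly rate r = 21.5%/12 = 1.79167% = 0.0179167.
Payoff takes n = ⌈−ln(1 − rB₀/P)/ln(1+r)⌉ = ⌈7.358⌉ = 8 payments; the last is $23.72.
Total paid = 7·$65.82 + $23.72 = $484.46.
Total interest = total paid − principal = $484.46 − $450.00 = $34.46.

$34.46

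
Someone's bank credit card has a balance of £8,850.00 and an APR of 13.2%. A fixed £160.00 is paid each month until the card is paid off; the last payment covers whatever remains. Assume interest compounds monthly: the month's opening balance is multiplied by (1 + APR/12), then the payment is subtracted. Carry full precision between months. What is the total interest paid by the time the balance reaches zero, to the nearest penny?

£4,863.02

Monthly rate r = 13.2%/12 = 1.1% = 0.011.
Payoff takes n = ⌈−ln(1 − rB₀/P)/ln(1+r)⌉ = ⌈85.705⌉ = 86 payments; the last is £113.02.
Total paid = 85·£160.00 + £113.02 = £13,713.02.
Total interest = total paid − principal = £13,713.02 − £8,850.00 = £4,863.02.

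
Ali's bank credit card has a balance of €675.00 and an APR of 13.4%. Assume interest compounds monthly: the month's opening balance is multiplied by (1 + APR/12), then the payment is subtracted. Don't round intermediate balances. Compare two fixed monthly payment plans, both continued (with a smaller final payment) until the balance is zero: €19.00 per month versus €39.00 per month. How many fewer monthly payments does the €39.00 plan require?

26 fewer payments

Monthly rate r = 13.4%/12 = 1.11667% = 0.0111667.
At €19.00/mo: n = ⌈−ln(1 − rB₀/P)/ln(1+r)⌉ = 46 payments (last €9.68); total interest = total paid − €675.00 = €189.68.
At €39.00/mo: 20 payments (last €13.30); total interest €79.30.
Payments saved = 46 − 20 = 26.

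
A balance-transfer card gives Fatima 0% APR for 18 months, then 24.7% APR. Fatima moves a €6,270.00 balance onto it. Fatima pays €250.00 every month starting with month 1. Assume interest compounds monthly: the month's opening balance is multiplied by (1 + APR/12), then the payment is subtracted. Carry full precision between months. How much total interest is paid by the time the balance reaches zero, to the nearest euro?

€163

Promo months 1–18 at r₀ = 0%/12 = 0; months 19+ at r₁ = 24.7%/12 = 0.0205833.
After month 18 (no interest yet): B = €6,270.00 − 18·€250.00 = €1,770.00.
Then at r₁ with €250.00/mo: n₂ = −ln(1 − r₁·B/P)/ln(1+r₁) ≈ 7.73 → 8 more payments.
Total paid = 25·€250.00 + €183.17 = €6,433.17; interest = €6,433.17 − €6,270.00 = €163.17.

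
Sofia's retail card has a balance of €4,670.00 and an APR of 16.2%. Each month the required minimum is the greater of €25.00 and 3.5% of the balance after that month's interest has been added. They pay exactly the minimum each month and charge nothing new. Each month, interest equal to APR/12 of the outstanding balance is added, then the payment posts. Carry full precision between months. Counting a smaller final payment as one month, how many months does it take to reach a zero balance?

121 months

Monthly rate r = 16.2%/12 = 1.35% = 0.0135.
While 3.5% of the post-interest balance exceeds €25.00, each month B ← (B·(1+r))·(1 − 0.035), i.e. B shrinks by the factor (1+r)·0.965 = 0.97803.
This holds for months 1–86. Entering month 87 the balance is €691.05; 3.5% of the post-interest balance is now below €25.00, so the flat €25.00 minimum applies from here.
From month 87 a fixed €25.00 at rate r clears €691.05 in 35 more payments. Total: 86 + 35 = 121 months.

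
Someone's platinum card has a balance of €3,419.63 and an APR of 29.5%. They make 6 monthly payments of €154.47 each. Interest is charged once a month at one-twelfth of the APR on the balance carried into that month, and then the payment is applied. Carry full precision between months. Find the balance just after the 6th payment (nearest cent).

€2,970.38

Monthly rate r = 29.5%/12 = 2.45833% = 0.0245833.
Each month: B ← B·(1+r) − €154.47.
Month 1: interest €84.07; balance after payment €3,349.23.
Month 2: interest €82.34; balance after payment €3,277.09.
Month 3: interest €80.56; balance after payment €3,203.18.
Month 4: interest €78.74; balance after payment €3,127.46.
Month 5: interest €76.88; balance after payment €3,049.87.
Month 6: interest €74.98; balance after payment €2,970.38.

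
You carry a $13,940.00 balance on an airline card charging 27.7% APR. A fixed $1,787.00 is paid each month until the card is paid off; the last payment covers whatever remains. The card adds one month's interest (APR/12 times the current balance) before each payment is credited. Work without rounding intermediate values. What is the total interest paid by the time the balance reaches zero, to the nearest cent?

Monthly rate r = 27.7%/12 = 2.30833% = 0.0230833.
Payoff takes n = ⌈−ln(1 − rB₀/P)/ln(1+r)⌉ = ⌈8.700⌉ = 9 payments; the last is $1,254.53.
Total paid = 8·$1,787.00 + $1,254.53 = $15,550.53.
Total interest = total paid − principal = $15,550.53 − $13,940.00 = $1,610.53.

$1,610.53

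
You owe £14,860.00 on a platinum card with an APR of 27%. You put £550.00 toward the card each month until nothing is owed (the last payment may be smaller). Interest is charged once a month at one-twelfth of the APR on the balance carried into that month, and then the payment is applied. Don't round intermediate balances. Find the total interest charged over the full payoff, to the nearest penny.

£8,283.35

Monthly rate r = 27%/12 = 2.25% = 0.0225.
Payoff takes n = ⌈−ln(1 − rB₀/P)/ln(1+r)⌉ = ⌈42.078⌉ = 43 payments; the last is £43.35.
Total paid = 42·£550.00 + £43.35 = £23,143.35.
Total interest = total paid − principal = £23,143.35 − £14,860.00 = £8,283.35.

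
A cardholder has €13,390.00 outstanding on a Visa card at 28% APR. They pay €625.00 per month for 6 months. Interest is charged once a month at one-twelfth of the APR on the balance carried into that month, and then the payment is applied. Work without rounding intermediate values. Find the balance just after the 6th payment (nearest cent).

€11,401.74

Monthly rate r = 28%/12 = 2.33333% = 0.0233333.
Each month: B ← B·(1+r) − €625.00.
Month 1: interest €312.43; balance after payment €13,077.43.
Month 2: interest €305.14; balance after payment €12,757.57.
Month 3: interest €297.68; balance after payment €12,430.25.
Month 4: interest €290.04; balance after payment €12,095.29.
Month 5: interest €282.22; balance after payment €11,752.51.
Month 6: interest €274.23; balance after payment €11,401.74.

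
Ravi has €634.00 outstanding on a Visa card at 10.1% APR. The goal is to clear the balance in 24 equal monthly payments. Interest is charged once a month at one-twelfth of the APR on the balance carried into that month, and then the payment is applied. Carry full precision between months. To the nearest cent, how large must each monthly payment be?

€29.29

Monthly rate r = 10.1%/12 = 0.841667% = 0.00841667.
Level-payment amortization: P = B₀·r / (1 − (1+r)^(−n)) = 634.00·0.00841667 / (1 − 1.00842^(−24)).
Denominator 1 − (1+r)^(−24) = 0.182214054.
P = 5.33617 / 0.182214054 ≈ 29.29.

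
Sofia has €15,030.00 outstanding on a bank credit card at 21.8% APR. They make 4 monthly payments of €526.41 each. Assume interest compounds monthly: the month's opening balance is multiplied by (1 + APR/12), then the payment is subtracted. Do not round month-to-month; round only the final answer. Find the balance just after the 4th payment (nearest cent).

€13,988.59

Monthly rate r = 21.8%/12 = 1.81667% = 0.0181667.
Each month: B ← B·(1+r) − €526.41.
Month 1: interest €273.05; balance after payment €14,776.64.
Month 2: interest €268.44; balance after payment €14,518.67.
Month 3: interest €263.76; balance after payment €14,256.01.
Month 4: interest €258.98; balance after payment €13,988.59.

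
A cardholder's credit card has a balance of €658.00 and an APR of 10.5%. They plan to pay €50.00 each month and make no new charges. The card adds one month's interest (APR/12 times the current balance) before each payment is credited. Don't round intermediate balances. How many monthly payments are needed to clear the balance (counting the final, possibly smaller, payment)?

Monthly rate r = 10.5%/12 = 0.875% = 0.00875.
Recurrence: B ← B·(1+r) − €50.00.
Month 1: interest €5.76; balance after payment €613.76.
Month 2: interest €5.37; balance after payment €569.13.
Closed form: n = −ln(1 − rB₀/P)/ln(1+r) = −ln(0.88485)/ln(1.00875) ≈ 14.042, so the balance reaches zero during payment 15.

15 payments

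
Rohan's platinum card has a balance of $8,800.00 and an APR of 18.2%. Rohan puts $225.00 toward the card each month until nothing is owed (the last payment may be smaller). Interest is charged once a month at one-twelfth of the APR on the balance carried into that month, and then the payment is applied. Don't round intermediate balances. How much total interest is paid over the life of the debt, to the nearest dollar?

Monthly rate r = 18.2%/12 = 1.51667% = 0.0151667.
Payoff takes n = ⌈−ln(1 − rB₀/P)/ln(1+r)⌉ = ⌈59.749⌉ = 60 payments; the last is $168.95.
Total paid = 59·$225.00 + $168.95 = $13,443.95.
Total interest = total paid − principal = $13,443.95 − $8,800.00 = $4,643.95.

$4,644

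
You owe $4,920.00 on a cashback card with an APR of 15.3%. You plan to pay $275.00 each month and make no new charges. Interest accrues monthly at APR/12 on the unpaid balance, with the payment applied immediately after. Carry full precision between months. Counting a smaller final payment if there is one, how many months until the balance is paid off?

Monthly rate r = 15.3%/12 = 1.275% = 0.01275.
Recurrence: B ← B·(1+r) − $275.00.
Month 1: interest $62.73; balance after payment $4,707.73.
Month 2: interest $60.02; balance after payment $4,492.75.
Closed form: n = −ln(1 − rB₀/P)/ln(1+r) = −ln(0.77189)/ln(1.01275) ≈ 20.436, so the balance reaches zero during payment 21.

21 payments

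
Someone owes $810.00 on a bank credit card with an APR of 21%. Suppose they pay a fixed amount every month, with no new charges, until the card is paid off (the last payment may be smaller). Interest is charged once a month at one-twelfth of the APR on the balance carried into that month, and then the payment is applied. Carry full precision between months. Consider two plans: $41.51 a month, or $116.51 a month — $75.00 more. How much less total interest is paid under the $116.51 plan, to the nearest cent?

Monthly rate r = 21%/12 = 1.75% = 0.0175.
At $41.51/mo: n = ⌈−ln(1 − rB₀/P)/ln(1+r)⌉ = 25 payments (last $3.37); total interest = total paid − $810.00 = $189.61.
At $116.51/mo: 8 payments (last $55.89); total interest $61.46.
Interest saved = $189.61 − $61.46 = $128.15.

$128.15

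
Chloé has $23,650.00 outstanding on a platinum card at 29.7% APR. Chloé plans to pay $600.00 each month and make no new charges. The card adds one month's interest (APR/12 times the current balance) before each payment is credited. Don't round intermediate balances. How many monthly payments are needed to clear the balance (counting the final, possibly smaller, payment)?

152 payments

Monthly rate r = 29.7%/12 = 2.475% = 0.02475.
Recurrence: B ← B·(1+r) − $600.00.
Month 1: interest $585.34; balance after payment $23,635.34.
Month 2: interest $584.97; balance after payment $23,620.31.
Closed form: n = −ln(1 − rB₀/P)/ln(1+r) = −ln(0.024438)/ln(1.02475) ≈ 151.813, so the balance reaches zero during payment 152.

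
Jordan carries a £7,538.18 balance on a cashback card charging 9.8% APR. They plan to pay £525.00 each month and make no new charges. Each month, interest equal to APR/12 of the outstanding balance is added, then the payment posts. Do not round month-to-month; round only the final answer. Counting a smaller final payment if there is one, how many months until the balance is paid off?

16 payments

Monthly rate r = 9.8%/12 = 0.816667% = 0.00816667.
Recurrence: B ← B·(1+r) − £525.00.
Month 1: interest £61.56; balance after payment £7,074.74.
Month 2: interest £57.78; balance after payment £6,607.52.
Closed form: n = −ln(1 − rB₀/P)/ln(1+r) = −ln(0.88274)/ln(1.00817) ≈ 15.335, so the balance reaches zero during payment 16.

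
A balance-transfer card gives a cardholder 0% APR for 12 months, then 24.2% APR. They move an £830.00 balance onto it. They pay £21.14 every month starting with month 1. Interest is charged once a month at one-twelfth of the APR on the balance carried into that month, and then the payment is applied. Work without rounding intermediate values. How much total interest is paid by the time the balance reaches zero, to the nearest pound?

£269

Promo months 1–12 at r₀ = 0%/12 = 0; months 13+ at r₁ = 24.2%/12 = 0.0201667.
After month 12 (no interest yet): B = £830.00 − 12·£21.14 = £576.32.
Then at r₁ with £21.14/mo: n₂ = −ln(1 − r₁·B/P)/ln(1+r₁) ≈ 39.97 → 40 more payments.
Total paid = 51·£21.14 + £20.50 = £1,098.64; interest = £1,098.64 − £830.00 = £268.64.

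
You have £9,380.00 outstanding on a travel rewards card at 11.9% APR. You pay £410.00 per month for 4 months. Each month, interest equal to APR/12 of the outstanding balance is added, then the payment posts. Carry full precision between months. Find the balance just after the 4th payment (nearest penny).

Monthly rate r = 11.9%/12 = 0.991667% = 0.00991667.
Each month: B ← B·(1+r) − £410.00.
Month 1: interest £93.02; balance after payment £9,063.02.
Month 2: interest £89.87; balance after payment £8,742.89.
Month 3: interest £86.70; balance after payment £8,419.59.
Month 4: interest £83.49; balance after payment £8,093.09.

£8,093.09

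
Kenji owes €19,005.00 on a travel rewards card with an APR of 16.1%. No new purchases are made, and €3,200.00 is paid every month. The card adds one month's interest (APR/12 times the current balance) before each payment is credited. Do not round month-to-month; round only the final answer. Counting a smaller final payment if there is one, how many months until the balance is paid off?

7 months

Monthly rate r = 16.1%/12 = 1.34167% = 0.0134167.
Recurrence: B ← B·(1+r) − €3,200.00.
Month 1: interest €254.98; balance after payment €16,059.98.
Month 2: interest €215.47; balance after payment €13,075.46.
Closed form: n = −ln(1 − rB₀/P)/ln(1+r) = −ln(0.92032)/ln(1.01342) ≈ 6.230, so the balance reaches zero during payment 7.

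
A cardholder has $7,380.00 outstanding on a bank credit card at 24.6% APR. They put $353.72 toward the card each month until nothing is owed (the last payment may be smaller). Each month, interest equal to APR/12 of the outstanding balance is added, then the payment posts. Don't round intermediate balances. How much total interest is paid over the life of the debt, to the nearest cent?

Monthly rate r = 24.6%/12 = 2.05% = 0.0205.
Payoff takes n = ⌈−ln(1 − rB₀/P)/ln(1+r)⌉ = ⌈27.503⌉ = 28 payments; the last is $178.84.
Total paid = 27·$353.72 + $178.84 = $9,729.28.
Total interest = total paid − principal = $9,729.28 − $7,380.00 = $2,349.28.

$2,349.28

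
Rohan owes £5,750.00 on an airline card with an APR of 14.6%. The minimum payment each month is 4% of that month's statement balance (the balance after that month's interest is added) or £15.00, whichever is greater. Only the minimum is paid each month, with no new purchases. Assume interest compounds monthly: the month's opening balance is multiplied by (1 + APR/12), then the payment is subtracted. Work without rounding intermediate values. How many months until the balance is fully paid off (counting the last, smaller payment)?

Monthly rate r = 14.6%/12 = 1.21667% = 0.0121667.
While 4% of the post-interest balance exceeds £15.00, each month B ← (B·(1+r))·(1 − 0.04), i.e. B shrinks by the factor (1+r)·0.96 = 0.97168.
This holds for months 1–96. Entering month 97 the balance is £364.67; 4% of the post-interest balance is now below £15.00, so the flat £15.00 minimum applies from here.
From month 97 a fixed £15.00 at rate r clears £364.67 in 29 more payments. Total: 96 + 29 = 125 months.

125 months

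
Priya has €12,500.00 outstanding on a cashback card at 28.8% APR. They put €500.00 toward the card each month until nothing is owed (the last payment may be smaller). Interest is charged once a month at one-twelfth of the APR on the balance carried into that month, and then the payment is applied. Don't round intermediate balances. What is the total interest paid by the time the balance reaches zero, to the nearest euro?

€6,819

Monthly rate r = 28.8%/12 = 2.4% = 0.024.
Payoff takes n = ⌈−ln(1 − rB₀/P)/ln(1+r)⌉ = ⌈38.635⌉ = 39 payments; the last is €318.93.
Total paid = 38·€500.00 + €318.93 = €19,318.93.
Total interest = total paid − principal = €19,318.93 − €12,500.00 = €6,818.93.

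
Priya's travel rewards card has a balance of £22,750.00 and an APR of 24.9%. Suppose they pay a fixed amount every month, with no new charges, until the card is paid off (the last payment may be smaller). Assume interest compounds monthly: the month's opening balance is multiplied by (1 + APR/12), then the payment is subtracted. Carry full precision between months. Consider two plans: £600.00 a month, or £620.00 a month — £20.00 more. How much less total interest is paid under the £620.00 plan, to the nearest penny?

Monthly rate r = 24.9%/12 = 2.075% = 0.02075.
At £600.00/mo: n = ⌈−ln(1 − rB₀/P)/ln(1+r)⌉ = 76 payments (last £149.09); total interest = total paid − £22,750.00 = £22,399.09.
At £620.00/mo: 70 payments (last £479.06); total interest £20,509.06.
Interest saved = £22,399.09 − £20,509.06 = £1,890.03.

£1,890.03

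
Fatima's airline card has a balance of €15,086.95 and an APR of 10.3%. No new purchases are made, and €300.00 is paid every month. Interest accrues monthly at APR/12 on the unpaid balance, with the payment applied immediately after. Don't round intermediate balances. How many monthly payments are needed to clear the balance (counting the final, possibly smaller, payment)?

Monthly rate r = 10.3%/12 = 0.858333% = 0.00858333.
Recurrence: B ← B·(1+r) − €300.00.
Month 1: interest €129.50; balance after payment €14,916.45.
Month 2: interest €128.03; balance after payment €14,744.48.
Closed form: n = −ln(1 − rB₀/P)/ln(1+r) = −ln(0.56835)/ln(1.00858) ≈ 66.110, so the balance reaches zero during payment 67.

67 payments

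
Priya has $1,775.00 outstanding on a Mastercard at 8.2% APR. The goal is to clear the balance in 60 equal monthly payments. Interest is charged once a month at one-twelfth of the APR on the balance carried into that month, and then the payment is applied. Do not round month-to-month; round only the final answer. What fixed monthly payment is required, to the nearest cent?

Monthly rate r = 8.2%/12 = 0.683333% = 0.00683333.
Level-payment amortization: P = B₀·r / (1 − (1+r)^(−n)) = 1775.00·0.00683333 / (1 − 1.00683^(−60)).
Denominator 1 − (1+r)^(−60) = 0.335423654.
P = 12.1292 / 0.335423654 ≈ 36.16.

$36.16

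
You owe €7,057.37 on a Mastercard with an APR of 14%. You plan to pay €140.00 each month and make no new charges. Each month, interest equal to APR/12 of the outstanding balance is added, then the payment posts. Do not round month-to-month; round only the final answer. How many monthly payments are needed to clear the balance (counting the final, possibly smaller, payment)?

Monthly rate r = 14%/12 = 1.16667% = 0.0116667.
Recurrence: B ← B·(1+r) − €140.00.
Month 1: interest €82.34; balance after payment €6,999.71.
Month 2: interest €81.66; balance after payment €6,941.37.
Closed form: n = −ln(1 − rB₀/P)/ln(1+r) = −ln(0.41189)/ln(1.01167) ≈ 76.472, so the balance reaches zero during payment 77.

77 payments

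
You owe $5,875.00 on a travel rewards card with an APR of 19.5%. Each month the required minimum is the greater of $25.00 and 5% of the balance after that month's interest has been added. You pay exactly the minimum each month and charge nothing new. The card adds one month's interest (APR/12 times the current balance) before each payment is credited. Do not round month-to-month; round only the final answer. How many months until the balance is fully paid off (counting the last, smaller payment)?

Monthly rate r = 19.5%/12 = 1.625% = 0.01625.
While 5% of the post-interest balance exceeds $25.00, each month B ← (B·(1+r))·(1 − 0.05), i.e. B shrinks by the factor (1+r)·0.95 = 0.96544.
This holds for months 1–71. Entering month 72 the balance is $483.53; 5% of the post-interest balance is now below $25.00, so the flat $25.00 minimum applies from here.
From month 72 a fixed $25.00 at rate r clears $483.53 in 24 more payments. Total: 71 + 24 = 95 months.

95 months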